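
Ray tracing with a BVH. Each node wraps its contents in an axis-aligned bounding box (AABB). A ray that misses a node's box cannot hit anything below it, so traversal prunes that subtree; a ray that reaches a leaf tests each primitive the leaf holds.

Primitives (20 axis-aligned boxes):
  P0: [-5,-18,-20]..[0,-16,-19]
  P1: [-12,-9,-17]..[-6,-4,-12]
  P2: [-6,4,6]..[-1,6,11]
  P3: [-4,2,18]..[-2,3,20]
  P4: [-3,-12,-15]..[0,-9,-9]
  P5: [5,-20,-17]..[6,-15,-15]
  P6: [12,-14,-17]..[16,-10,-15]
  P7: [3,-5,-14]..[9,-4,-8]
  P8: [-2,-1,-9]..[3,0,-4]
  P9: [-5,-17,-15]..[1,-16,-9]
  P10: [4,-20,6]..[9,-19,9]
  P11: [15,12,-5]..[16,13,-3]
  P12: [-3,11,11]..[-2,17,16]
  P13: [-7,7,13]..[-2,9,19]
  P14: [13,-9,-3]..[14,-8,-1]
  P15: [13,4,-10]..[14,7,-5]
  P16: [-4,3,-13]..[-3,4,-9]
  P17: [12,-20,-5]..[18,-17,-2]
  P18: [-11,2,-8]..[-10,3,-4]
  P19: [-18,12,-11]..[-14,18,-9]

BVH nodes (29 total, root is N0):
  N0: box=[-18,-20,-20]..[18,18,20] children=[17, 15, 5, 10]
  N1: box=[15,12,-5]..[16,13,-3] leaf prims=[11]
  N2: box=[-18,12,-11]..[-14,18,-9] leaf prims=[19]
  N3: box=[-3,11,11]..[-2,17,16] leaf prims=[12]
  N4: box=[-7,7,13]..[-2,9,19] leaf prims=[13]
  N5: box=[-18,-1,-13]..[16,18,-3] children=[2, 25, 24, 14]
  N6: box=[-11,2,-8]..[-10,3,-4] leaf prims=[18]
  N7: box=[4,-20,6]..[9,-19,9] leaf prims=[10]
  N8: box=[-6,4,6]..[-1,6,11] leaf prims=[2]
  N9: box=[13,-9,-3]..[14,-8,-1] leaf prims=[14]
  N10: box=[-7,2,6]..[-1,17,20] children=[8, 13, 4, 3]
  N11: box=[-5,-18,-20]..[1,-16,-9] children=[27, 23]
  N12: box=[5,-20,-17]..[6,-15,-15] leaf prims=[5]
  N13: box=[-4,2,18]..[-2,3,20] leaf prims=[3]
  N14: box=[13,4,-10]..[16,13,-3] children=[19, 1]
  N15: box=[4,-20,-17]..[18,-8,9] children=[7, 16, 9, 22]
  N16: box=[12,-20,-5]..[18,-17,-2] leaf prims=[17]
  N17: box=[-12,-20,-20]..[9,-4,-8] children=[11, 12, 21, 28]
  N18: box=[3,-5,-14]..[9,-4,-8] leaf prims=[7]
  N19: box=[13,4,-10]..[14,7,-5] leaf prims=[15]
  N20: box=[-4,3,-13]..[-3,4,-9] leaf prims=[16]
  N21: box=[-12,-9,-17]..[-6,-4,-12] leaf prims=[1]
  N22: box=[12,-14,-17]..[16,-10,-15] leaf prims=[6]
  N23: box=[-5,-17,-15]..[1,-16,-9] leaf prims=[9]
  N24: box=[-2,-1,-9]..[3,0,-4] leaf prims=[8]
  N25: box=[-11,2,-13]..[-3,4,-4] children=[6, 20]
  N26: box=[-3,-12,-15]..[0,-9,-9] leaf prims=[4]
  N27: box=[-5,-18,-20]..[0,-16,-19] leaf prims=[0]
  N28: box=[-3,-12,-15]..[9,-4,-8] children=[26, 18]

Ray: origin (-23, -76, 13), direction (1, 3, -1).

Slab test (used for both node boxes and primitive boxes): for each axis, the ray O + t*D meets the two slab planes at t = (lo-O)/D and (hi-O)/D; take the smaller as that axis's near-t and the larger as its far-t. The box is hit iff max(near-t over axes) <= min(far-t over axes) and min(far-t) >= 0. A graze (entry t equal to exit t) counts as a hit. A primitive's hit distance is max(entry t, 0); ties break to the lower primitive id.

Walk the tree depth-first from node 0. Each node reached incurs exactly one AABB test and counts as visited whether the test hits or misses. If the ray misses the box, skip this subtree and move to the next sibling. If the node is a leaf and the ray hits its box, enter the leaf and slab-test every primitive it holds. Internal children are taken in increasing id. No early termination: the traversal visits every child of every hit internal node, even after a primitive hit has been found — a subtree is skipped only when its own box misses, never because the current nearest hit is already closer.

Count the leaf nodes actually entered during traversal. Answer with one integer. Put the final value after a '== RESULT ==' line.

Trace the traversal:
N0 x:[5,41] y:[56/3,94/3] z:[-7,33] -> hit [56/3,94/3], descend [5, 10, 15, 17]
  N5 x:[5,39] y:[25,94/3] z:[16,26] -> hit [25,26], descend [2, 14, 24, 25]
    N2 x:[5,9] y:[88/3,94/3] z:[22,24] -> miss, prune
    N14 x:[36,39] y:[80/3,89/3] z:[16,23] -> miss, prune
    N24 x:[21,26] y:[25,76/3] z:[17,22] -> miss, prune
    N25 x:[12,20] y:[26,80/3] z:[17,26] -> miss, prune
  N10 x:[16,22] y:[26,31] z:[-7,7] -> miss, prune
  N15 x:[27,41] y:[56/3,68/3] z:[4,30] -> miss, prune
  N17 x:[11,32] y:[56/3,24] z:[21,33] -> hit [21,24], descend [11, 12, 21, 28]
    N11 x:[18,24] y:[58/3,20] z:[22,33] -> miss, prune
    N12 x:[28,29] y:[56/3,61/3] z:[28,30] -> miss, prune
    N21 x:[11,17] y:[67/3,24] z:[25,30] -> miss, prune
    N28 x:[20,32] y:[64/3,24] z:[21,28] -> hit [64/3,24], descend [18, 26]
      N18 x:[26,32] y:[71/3,24] z:[21,27] -> miss, prune
      N26 x:[20,23] y:[64/3,67/3] z:[22,28] -> hit [22,67/3] leaf, test {P4@t=22}

Summary -> nodes [0, 5, 2, 14, 24, 25, 10, 15, 17, 11, 12, 21, 28, 18, 26]; box-tests=15; leaf-entries=1; first=P4

== RESULT ==
1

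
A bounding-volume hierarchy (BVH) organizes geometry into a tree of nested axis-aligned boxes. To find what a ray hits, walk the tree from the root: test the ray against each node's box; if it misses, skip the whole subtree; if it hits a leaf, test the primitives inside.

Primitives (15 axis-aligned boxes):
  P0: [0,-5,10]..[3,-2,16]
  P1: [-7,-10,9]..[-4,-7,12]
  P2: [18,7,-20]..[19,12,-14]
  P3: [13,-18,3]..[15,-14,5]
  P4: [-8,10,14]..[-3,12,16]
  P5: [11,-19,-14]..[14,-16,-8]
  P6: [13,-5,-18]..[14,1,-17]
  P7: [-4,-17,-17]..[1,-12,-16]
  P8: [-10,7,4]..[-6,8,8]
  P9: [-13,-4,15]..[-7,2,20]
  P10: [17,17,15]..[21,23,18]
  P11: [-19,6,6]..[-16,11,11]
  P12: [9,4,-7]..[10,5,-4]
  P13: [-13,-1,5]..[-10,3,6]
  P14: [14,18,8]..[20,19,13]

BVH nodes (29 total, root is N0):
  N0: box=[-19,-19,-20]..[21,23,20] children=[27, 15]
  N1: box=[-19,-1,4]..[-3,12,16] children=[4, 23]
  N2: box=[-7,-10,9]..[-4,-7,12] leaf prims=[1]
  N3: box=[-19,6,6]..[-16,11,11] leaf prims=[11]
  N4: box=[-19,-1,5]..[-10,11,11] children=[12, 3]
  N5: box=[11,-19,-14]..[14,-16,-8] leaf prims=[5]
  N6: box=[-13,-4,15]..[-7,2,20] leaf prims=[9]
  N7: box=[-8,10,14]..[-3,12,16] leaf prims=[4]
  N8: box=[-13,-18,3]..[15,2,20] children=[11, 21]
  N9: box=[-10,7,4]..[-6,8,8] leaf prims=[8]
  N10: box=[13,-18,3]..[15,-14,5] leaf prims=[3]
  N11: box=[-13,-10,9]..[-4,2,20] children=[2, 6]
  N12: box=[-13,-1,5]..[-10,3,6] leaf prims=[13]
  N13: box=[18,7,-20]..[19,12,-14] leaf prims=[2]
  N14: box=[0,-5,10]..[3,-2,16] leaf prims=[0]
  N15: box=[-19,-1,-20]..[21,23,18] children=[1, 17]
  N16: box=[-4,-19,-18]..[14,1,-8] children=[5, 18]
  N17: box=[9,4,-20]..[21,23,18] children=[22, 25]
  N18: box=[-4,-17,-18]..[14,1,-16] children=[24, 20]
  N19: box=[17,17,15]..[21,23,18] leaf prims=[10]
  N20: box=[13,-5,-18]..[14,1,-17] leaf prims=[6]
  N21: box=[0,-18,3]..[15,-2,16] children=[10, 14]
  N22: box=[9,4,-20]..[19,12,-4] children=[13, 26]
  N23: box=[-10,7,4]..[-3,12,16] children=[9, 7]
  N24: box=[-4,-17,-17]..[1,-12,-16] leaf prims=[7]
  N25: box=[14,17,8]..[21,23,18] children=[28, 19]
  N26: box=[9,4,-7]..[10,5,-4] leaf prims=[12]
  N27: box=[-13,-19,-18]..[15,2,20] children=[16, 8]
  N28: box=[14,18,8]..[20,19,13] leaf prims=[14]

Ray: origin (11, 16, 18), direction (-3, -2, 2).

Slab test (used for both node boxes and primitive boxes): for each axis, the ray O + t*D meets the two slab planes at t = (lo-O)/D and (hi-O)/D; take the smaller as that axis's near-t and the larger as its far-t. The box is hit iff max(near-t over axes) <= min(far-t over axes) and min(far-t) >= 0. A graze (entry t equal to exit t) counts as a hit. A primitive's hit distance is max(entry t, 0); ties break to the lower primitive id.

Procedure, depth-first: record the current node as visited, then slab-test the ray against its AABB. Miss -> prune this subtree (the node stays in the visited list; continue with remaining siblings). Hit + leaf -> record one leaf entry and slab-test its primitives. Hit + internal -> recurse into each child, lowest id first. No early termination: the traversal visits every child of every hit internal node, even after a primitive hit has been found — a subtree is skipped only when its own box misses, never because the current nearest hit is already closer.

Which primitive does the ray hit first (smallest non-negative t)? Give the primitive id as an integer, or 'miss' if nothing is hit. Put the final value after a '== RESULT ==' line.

Walk:
N0 x:[-10/3,10] y:[-7/2,35/2] z:[-19,1] -> hit [-10/3,1], descend [15, 27]
  N15 x:[-10/3,10] y:[-7/2,17/2] z:[-19,0] -> hit [-10/3,0], descend [1, 17]
    N1 x:[14/3,10] y:[2,17/2] z:[-7,-1] -> miss, prune
    N17 x:[-10/3,2/3] y:[-7/2,6] z:[-19,0] -> hit [-10/3,0], descend [22, 25]
      N22 x:[-8/3,2/3] y:[2,6] z:[-19,-11] -> miss, prune
      N25 x:[-10/3,-1] y:[-7/2,-1/2] z:[-5,0] -> miss, prune
  N27 x:[-4/3,8] y:[7,35/2] z:[-18,1] -> miss, prune

7 AABB tests over nodes [0, 15, 1, 17, 22, 25, 27]; 0 leaves entered; closest miss.

== RESULT ==
miss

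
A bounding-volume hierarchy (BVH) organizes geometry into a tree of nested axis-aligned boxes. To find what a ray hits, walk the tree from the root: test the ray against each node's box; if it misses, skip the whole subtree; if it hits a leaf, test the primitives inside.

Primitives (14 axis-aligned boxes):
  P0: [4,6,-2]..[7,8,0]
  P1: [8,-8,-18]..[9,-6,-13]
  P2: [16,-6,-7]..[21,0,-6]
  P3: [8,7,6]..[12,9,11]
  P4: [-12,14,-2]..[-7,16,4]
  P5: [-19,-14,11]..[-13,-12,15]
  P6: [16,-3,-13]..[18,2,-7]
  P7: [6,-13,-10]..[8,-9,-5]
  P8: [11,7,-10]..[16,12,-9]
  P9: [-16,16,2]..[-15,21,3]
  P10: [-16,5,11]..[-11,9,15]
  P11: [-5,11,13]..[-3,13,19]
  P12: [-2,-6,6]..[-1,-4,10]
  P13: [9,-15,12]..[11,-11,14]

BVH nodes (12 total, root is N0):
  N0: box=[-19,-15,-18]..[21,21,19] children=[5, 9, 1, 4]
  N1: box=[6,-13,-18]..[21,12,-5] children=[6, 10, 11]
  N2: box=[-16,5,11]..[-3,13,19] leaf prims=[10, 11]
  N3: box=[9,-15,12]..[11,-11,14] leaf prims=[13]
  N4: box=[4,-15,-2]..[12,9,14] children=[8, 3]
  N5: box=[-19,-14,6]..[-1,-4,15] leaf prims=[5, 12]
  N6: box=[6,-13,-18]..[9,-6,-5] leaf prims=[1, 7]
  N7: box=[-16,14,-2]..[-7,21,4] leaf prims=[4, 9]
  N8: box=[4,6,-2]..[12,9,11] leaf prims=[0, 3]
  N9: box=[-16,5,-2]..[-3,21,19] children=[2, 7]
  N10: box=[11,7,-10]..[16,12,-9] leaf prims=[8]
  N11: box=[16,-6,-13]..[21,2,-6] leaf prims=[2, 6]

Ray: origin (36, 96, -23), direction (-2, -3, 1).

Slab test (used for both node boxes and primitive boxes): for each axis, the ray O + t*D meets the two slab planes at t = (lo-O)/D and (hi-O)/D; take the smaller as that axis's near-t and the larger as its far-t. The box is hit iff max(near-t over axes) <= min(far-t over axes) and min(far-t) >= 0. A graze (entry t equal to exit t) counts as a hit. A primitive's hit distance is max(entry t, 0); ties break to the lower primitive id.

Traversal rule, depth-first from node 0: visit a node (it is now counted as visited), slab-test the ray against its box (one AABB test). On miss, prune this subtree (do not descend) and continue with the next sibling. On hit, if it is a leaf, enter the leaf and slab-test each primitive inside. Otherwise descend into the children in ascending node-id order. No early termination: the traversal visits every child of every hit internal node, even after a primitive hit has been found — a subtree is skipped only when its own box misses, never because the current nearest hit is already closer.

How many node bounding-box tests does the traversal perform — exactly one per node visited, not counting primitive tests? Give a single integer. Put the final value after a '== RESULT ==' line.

Traverse from the root:
N0 x:[15/2,55/2] y:[25,37] z:[5,42] -> hit [25,55/2], descend [1, 4, 5, 9]
  N1 x:[15/2,15] y:[28,109/3] z:[5,18] -> miss, prune
  N4 x:[12,16] y:[29,37] z:[21,37] -> miss, prune
  N5 x:[37/2,55/2] y:[100/3,110/3] z:[29,38] -> miss, prune
  N9 x:[39/2,26] y:[25,91/3] z:[21,42] -> hit [25,26], descend [2, 7]
    N2 x:[39/2,26] y:[83/3,91/3] z:[34,42] -> miss, prune
    N7 x:[43/2,26] y:[25,82/3] z:[21,27] -> hit [25,26] leaf, test {P4(miss), P9@t=51/2}

Summary -> nodes [0, 1, 4, 5, 9, 2, 7]; box-tests=7; leaf-entries=1; first=P9

== RESULT ==
7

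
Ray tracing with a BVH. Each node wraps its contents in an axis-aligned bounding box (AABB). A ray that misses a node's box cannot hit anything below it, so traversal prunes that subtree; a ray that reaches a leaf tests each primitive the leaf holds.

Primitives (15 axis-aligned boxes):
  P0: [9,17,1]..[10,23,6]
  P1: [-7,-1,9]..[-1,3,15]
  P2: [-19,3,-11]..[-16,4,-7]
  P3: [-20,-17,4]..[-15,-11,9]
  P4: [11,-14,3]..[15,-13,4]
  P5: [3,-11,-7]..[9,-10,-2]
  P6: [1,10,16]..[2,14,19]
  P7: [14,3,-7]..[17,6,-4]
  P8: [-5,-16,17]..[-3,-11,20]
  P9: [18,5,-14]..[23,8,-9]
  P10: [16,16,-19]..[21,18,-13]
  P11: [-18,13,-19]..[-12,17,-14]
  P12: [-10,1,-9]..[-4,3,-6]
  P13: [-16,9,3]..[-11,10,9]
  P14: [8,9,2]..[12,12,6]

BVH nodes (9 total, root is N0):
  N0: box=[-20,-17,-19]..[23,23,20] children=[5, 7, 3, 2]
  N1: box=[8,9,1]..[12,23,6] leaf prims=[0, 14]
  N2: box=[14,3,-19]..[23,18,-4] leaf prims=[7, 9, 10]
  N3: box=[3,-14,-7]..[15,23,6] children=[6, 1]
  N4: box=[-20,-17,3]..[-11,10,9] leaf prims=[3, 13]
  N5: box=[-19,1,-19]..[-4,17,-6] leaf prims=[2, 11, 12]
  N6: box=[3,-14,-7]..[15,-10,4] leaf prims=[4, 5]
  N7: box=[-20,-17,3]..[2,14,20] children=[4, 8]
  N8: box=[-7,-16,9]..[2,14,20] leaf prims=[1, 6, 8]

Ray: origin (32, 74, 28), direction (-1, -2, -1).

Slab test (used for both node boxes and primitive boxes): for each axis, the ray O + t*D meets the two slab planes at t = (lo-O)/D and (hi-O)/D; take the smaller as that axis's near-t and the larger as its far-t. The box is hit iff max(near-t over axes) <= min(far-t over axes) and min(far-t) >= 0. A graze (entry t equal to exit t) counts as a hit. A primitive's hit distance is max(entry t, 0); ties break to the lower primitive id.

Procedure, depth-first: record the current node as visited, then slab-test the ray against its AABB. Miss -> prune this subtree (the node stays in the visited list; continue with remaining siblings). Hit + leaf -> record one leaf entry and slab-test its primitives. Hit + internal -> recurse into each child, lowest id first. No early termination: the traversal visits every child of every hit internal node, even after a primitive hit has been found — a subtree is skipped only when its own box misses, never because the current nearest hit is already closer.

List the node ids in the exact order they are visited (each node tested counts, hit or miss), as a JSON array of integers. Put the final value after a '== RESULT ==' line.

Traverse from the root:
N0 x:[9,52] y:[51/2,91/2] z:[8,47] -> hit [51/2,91/2], descend [2, 3, 5, 7]
  N2 x:[9,18] y:[28,71/2] z:[32,47] -> miss, prune
  N3 x:[17,29] y:[51/2,44] z:[22,35] -> hit [51/2,29], descend [1, 6]
    N1 x:[20,24] y:[51/2,65/2] z:[22,27] -> miss, prune
    N6 x:[17,29] y:[42,44] z:[24,35] -> miss, prune
  N5 x:[36,51] y:[57/2,73/2] z:[34,47] -> hit [36,73/2] leaf, test {P2(miss), P11(miss), P12@t=36}
  N7 x:[30,52] y:[30,91/2] z:[8,25] -> miss, prune

order=[0, 2, 3, 1, 6, 5, 7]  |boxes|=7  |leaves|=1  hit=P12

== RESULT ==
[0, 2, 3, 1, 6, 5, 7]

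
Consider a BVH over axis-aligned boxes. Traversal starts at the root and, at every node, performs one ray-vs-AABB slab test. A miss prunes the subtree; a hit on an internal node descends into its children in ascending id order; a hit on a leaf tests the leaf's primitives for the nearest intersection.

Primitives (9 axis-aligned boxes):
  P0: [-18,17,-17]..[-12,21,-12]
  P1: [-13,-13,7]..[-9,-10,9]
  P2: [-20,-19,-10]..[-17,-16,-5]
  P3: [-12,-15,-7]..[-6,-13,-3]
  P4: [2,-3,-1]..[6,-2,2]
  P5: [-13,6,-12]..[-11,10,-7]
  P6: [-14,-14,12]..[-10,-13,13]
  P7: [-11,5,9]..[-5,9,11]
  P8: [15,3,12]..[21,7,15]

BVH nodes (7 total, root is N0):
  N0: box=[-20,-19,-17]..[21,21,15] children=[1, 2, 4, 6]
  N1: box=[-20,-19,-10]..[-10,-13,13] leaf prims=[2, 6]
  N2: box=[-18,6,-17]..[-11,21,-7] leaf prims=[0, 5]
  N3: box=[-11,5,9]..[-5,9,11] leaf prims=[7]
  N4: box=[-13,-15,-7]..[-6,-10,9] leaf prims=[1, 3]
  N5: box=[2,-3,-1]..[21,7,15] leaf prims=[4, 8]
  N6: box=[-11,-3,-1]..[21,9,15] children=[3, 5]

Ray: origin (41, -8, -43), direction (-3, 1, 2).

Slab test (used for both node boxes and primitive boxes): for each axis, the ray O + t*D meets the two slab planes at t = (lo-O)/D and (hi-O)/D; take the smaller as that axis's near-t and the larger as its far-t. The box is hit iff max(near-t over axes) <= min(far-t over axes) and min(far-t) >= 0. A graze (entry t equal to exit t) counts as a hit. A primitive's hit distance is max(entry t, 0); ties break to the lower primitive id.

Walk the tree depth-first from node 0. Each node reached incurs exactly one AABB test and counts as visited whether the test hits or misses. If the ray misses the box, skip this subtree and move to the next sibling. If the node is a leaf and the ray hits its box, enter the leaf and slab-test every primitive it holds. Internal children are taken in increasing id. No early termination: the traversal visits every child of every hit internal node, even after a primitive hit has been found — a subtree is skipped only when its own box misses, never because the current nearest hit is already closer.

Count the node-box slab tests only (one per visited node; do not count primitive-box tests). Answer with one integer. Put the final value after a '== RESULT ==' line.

Walk:
N0 x:[20/3,61/3] y:[-11,29] z:[13,29] -> hit [13,61/3], descend [1, 2, 4, 6]
  N1 x:[17,61/3] y:[-11,-5] z:[33/2,28] -> miss, prune
  N2 x:[52/3,59/3] y:[14,29] z:[13,18] -> hit [52/3,18] leaf, test {P0(miss), P5@t=52/3}
  N4 x:[47/3,18] y:[-7,-2] z:[18,26] -> miss, prune
  N6 x:[20/3,52/3] y:[5,17] z:[21,29] -> miss, prune

5 AABB tests over nodes [0, 1, 2, 4, 6]; 1 leaf entered; closest P5.

== RESULT ==
5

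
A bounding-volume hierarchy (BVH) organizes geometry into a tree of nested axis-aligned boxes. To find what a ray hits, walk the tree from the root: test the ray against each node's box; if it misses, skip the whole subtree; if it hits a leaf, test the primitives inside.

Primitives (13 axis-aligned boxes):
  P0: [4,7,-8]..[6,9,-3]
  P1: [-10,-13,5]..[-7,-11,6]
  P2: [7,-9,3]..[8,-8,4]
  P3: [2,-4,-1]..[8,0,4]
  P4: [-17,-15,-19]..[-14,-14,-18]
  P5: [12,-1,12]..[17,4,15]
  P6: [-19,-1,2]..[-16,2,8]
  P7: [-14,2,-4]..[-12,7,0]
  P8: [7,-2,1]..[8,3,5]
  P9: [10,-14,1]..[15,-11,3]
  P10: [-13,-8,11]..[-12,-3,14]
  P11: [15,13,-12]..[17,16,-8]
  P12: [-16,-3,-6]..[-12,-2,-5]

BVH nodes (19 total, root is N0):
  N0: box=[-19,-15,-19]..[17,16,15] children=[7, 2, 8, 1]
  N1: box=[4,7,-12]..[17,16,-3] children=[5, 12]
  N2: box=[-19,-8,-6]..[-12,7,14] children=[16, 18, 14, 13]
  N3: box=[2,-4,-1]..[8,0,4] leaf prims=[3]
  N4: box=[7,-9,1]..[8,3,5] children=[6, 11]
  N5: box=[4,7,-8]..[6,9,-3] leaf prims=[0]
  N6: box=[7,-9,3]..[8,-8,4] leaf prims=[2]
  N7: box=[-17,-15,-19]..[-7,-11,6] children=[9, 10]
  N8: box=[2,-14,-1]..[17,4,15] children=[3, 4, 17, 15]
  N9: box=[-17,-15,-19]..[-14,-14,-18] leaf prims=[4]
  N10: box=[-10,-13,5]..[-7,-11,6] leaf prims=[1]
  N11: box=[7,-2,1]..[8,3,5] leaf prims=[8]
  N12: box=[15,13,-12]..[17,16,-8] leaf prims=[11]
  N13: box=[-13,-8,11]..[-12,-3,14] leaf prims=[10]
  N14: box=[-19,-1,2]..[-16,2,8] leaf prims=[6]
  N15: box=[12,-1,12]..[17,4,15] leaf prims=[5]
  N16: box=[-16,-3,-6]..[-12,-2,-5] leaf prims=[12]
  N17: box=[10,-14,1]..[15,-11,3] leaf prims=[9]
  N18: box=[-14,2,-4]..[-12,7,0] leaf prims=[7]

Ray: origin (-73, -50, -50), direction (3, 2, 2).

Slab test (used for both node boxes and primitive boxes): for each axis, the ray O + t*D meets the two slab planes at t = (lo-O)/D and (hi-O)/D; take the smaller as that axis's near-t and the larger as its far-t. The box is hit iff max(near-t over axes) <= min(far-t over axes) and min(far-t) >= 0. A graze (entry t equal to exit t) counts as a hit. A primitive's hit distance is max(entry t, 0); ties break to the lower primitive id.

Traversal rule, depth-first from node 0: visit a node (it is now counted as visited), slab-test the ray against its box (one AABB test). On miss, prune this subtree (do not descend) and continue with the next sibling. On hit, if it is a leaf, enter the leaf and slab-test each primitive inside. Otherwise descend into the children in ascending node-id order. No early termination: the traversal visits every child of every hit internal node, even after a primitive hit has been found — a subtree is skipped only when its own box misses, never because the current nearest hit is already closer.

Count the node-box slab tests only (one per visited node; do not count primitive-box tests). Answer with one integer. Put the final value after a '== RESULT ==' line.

Traverse from the root:
N0 x:[18,30] y:[35/2,33] z:[31/2,65/2] -> hit [18,30], descend [1, 2, 7, 8]
  N1 x:[77/3,30] y:[57/2,33] z:[19,47/2] -> miss, prune
  N2 x:[18,61/3] y:[21,57/2] z:[22,32] -> miss, prune
  N7 x:[56/3,22] y:[35/2,39/2] z:[31/2,28] -> hit [56/3,39/2], descend [9, 10]
    N9 x:[56/3,59/3] y:[35/2,18] z:[31/2,16] -> miss, prune
    N10 x:[21,22] y:[37/2,39/2] z:[55/2,28] -> miss, prune
  N8 x:[25,30] y:[18,27] z:[49/2,65/2] -> hit [25,27], descend [3, 4, 15, 17]
    N3 x:[25,27] y:[23,25] z:[49/2,27] -> hit [25,25] leaf, test {P3@t=25}
    N4 x:[80/3,27] y:[41/2,53/2] z:[51/2,55/2] -> miss, prune
    N15 x:[85/3,30] y:[49/2,27] z:[31,65/2] -> miss, prune
    N17 x:[83/3,88/3] y:[18,39/2] z:[51/2,53/2] -> miss, prune

Summary -> nodes [0, 1, 2, 7, 9, 10, 8, 3, 4, 15, 17]; box-tests=11; leaf-entries=1; first=P3

== RESULT ==
11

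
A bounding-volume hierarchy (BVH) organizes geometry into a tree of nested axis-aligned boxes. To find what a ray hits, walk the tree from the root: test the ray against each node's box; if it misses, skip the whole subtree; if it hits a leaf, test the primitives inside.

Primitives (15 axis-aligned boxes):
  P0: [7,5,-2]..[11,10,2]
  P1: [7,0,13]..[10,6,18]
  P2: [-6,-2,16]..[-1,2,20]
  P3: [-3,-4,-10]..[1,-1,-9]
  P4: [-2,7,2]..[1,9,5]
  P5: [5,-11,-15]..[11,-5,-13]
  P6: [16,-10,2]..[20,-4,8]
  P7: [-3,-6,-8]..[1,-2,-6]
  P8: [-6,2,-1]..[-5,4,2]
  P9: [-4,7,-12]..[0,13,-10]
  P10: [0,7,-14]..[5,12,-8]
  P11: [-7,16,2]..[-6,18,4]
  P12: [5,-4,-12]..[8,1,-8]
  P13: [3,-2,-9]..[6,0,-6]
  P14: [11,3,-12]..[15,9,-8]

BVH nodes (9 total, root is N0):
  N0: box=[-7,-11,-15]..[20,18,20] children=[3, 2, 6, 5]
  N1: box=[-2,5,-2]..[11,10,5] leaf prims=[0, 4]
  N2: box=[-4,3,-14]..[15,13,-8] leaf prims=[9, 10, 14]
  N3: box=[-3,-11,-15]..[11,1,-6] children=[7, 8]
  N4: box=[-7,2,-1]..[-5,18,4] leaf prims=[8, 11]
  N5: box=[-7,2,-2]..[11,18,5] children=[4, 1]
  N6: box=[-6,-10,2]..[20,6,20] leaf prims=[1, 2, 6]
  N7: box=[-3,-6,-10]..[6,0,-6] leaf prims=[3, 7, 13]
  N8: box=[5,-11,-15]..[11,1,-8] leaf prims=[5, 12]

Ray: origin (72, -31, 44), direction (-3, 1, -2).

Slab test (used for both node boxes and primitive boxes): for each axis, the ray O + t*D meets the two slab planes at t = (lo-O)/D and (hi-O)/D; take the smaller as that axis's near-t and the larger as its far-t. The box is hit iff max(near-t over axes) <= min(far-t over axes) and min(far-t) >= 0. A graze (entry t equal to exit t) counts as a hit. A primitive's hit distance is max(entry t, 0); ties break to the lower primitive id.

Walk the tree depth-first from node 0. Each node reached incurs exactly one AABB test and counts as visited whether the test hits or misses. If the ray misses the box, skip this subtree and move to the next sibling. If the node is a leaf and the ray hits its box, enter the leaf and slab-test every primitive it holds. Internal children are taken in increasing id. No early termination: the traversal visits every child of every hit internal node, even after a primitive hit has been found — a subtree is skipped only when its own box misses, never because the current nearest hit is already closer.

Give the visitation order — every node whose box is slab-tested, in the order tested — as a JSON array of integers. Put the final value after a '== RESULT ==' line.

Walk:
N0 x:[52/3,79/3] y:[20,49] z:[12,59/2] -> hit [20,79/3], descend [2, 3, 5, 6]
  N2 x:[19,76/3] y:[34,44] z:[26,29] -> miss, prune
  N3 x:[61/3,25] y:[20,32] z:[25,59/2] -> hit [25,25], descend [7, 8]
    N7 x:[22,25] y:[25,31] z:[25,27] -> hit [25,25] leaf, test {P3(miss), P7@t=25, P13(miss)}
    N8 x:[61/3,67/3] y:[20,32] z:[26,59/2] -> miss, prune
  N5 x:[61/3,79/3] y:[33,49] z:[39/2,23] -> miss, prune
  N6 x:[52/3,26] y:[21,37] z:[12,21] -> hit [21,21] leaf, test {P1(miss), P2(miss), P6(miss)}

Visited [0, 2, 3, 7, 8, 5, 6]. Tests: 7 box, 2 leaf. Nearest: P7.

== RESULT ==
[0, 2, 3, 7, 8, 5, 6]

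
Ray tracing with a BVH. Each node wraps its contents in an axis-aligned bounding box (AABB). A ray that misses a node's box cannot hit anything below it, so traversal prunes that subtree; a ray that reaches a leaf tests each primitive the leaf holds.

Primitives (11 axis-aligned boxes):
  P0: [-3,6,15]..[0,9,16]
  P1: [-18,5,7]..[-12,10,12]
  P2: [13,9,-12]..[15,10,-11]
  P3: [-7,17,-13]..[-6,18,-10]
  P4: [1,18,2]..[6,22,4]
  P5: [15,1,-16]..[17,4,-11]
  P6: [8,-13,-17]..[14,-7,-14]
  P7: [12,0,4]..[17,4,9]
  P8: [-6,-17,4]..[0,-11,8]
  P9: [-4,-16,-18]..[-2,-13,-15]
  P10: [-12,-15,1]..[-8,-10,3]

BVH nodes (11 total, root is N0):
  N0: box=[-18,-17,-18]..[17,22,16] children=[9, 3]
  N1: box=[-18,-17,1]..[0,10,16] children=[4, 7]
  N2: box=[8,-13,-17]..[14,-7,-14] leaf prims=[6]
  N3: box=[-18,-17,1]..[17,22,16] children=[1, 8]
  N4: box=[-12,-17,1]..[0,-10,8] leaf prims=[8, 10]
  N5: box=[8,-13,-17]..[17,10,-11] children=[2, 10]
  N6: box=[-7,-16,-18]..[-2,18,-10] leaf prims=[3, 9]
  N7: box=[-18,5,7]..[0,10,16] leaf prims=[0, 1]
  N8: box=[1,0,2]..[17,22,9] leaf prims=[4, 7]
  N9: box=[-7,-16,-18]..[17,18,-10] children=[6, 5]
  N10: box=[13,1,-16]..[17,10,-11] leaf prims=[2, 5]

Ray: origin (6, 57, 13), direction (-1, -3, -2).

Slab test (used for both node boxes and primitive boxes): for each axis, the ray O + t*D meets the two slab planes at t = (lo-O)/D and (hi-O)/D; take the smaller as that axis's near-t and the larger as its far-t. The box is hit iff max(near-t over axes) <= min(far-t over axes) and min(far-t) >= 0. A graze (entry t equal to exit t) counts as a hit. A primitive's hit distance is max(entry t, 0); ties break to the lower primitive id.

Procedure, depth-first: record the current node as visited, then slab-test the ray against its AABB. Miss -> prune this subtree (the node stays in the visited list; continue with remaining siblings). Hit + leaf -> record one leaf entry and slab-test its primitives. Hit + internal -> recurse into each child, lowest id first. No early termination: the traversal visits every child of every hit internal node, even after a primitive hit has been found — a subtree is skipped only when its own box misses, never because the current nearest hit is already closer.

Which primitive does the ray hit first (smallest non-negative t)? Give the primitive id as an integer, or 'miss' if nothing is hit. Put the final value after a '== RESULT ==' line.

Walk:
N0 x:[-11,24] y:[35/3,74/3] z:[-3/2,31/2] -> hit [35/3,31/2], descend [3, 9]
  N3 x:[-11,24] y:[35/3,74/3] z:[-3/2,6] -> miss, prune
  N9 x:[-11,13] y:[13,73/3] z:[23/2,31/2] -> hit [13,13], descend [5, 6]
    N5 x:[-11,-2] y:[47/3,70/3] z:[12,15] -> miss, prune
    N6 x:[8,13] y:[13,73/3] z:[23/2,31/2] -> hit [13,13] leaf, test {P3@t=13, P9(miss)}

Visited [0, 3, 9, 5, 6]. Tests: 5 box, 1 leaf. Nearest: P3.

== RESULT ==
3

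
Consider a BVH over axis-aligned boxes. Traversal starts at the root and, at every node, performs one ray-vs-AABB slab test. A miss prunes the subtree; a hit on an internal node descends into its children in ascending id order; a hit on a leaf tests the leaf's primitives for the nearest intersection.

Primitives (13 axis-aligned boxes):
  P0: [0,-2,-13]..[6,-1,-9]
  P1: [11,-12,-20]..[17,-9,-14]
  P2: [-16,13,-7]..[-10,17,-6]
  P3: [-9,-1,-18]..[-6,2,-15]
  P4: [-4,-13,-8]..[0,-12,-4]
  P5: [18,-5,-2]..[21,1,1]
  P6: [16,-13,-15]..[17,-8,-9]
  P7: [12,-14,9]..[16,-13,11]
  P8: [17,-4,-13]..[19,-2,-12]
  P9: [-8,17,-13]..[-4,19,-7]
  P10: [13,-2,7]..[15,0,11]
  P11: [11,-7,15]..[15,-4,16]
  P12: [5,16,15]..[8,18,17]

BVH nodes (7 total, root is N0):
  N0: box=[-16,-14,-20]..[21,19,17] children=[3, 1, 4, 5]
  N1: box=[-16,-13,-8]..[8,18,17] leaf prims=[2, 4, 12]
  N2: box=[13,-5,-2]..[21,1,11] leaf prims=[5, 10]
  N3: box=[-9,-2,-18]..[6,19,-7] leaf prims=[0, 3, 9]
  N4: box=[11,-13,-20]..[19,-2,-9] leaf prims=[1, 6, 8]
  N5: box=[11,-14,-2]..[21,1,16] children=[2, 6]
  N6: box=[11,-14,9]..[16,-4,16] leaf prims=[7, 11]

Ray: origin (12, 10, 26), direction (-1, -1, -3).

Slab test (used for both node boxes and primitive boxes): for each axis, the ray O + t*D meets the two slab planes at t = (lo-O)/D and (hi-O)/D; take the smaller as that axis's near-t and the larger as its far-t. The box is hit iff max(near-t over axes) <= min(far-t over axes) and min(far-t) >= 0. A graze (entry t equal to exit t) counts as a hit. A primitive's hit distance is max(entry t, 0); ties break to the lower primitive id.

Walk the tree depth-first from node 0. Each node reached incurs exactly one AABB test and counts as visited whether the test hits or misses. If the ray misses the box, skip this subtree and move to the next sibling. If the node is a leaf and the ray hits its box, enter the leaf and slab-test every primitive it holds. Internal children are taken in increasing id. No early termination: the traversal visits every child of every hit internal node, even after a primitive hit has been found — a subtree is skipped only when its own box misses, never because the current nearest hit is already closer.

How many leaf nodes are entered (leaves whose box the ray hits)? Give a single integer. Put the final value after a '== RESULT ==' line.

Walk:
N0 x:[-9,28] y:[-9,24] z:[3,46/3] -> hit [3,46/3], descend [1, 3, 4, 5]
  N1 x:[4,28] y:[-8,23] z:[3,34/3] -> hit [4,34/3] leaf, test {P2(miss), P4(miss), P12(miss)}
  N3 x:[6,21] y:[-9,12] z:[11,44/3] -> hit [11,12] leaf, test {P0@t=35/3, P3(miss), P9(miss)}
  N4 x:[-7,1] y:[12,23] z:[35/3,46/3] -> miss, prune
  N5 x:[-9,1] y:[9,24] z:[10/3,28/3] -> miss, prune

5 AABB tests over nodes [0, 1, 3, 4, 5]; 2 leaves entered; closest P0.

== RESULT ==
2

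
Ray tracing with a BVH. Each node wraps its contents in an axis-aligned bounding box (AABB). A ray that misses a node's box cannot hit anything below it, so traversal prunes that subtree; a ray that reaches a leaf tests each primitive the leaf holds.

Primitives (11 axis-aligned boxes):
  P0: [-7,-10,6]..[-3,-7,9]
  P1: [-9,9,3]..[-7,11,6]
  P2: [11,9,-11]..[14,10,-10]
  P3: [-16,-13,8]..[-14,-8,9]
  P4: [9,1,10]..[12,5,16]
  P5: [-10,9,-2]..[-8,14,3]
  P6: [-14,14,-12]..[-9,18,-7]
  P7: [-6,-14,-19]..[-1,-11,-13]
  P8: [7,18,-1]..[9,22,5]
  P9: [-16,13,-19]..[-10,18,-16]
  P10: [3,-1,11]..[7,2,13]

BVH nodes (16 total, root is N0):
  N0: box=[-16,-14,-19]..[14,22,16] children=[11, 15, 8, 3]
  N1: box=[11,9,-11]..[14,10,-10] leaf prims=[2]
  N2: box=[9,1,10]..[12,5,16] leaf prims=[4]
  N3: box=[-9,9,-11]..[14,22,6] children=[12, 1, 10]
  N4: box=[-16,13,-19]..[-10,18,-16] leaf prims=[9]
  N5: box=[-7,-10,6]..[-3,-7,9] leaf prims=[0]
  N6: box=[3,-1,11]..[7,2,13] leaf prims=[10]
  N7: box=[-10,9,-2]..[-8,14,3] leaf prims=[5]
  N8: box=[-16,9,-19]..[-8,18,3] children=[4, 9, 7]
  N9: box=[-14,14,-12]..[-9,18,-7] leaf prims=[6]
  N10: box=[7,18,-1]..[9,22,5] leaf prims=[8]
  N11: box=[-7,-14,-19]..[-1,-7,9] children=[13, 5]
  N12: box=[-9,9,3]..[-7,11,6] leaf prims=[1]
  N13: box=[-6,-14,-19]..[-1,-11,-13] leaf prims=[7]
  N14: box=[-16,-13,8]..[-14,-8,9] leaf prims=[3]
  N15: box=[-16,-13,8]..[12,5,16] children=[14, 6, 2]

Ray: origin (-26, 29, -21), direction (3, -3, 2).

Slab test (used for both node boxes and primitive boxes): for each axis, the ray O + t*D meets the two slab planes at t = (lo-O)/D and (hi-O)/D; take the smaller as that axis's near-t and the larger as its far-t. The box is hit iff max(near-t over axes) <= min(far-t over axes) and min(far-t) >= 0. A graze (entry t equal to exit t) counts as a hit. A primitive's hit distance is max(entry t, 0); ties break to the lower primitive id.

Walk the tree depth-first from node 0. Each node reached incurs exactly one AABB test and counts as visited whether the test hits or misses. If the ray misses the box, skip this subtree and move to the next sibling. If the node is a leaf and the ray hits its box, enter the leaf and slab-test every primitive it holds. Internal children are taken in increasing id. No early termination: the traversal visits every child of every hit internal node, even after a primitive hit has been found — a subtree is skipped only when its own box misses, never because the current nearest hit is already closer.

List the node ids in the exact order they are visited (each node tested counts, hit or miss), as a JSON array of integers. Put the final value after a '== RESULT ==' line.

Walk:
N0 x:[10/3,40/3] y:[7/3,43/3] z:[1,37/2] -> hit [10/3,40/3], descend [3, 8, 11, 15]
  N3 x:[17/3,40/3] y:[7/3,20/3] z:[5,27/2] -> hit [17/3,20/3], descend [1, 10, 12]
    N1 x:[37/3,40/3] y:[19/3,20/3] z:[5,11/2] -> miss, prune
    N10 x:[11,35/3] y:[7/3,11/3] z:[10,13] -> miss, prune
    N12 x:[17/3,19/3] y:[6,20/3] z:[12,27/2] -> miss, prune
  N8 x:[10/3,6] y:[11/3,20/3] z:[1,12] -> hit [11/3,6], descend [4, 7, 9]
    N4 x:[10/3,16/3] y:[11/3,16/3] z:[1,5/2] -> miss, prune
    N7 x:[16/3,6] y:[5,20/3] z:[19/2,12] -> miss, prune
    N9 x:[4,17/3] y:[11/3,5] z:[9/2,7] -> hit [9/2,5] leaf, test {P6@t=9/2}
  N11 x:[19/3,25/3] y:[12,43/3] z:[1,15] -> miss, prune
  N15 x:[10/3,38/3] y:[8,14] z:[29/2,37/2] -> miss, prune

order=[0, 3, 1, 10, 12, 8, 4, 7, 9, 11, 15]  |boxes|=11  |leaves|=1  hit=P6

== RESULT ==
[0, 3, 1, 10, 12, 8, 4, 7, 9, 11, 15]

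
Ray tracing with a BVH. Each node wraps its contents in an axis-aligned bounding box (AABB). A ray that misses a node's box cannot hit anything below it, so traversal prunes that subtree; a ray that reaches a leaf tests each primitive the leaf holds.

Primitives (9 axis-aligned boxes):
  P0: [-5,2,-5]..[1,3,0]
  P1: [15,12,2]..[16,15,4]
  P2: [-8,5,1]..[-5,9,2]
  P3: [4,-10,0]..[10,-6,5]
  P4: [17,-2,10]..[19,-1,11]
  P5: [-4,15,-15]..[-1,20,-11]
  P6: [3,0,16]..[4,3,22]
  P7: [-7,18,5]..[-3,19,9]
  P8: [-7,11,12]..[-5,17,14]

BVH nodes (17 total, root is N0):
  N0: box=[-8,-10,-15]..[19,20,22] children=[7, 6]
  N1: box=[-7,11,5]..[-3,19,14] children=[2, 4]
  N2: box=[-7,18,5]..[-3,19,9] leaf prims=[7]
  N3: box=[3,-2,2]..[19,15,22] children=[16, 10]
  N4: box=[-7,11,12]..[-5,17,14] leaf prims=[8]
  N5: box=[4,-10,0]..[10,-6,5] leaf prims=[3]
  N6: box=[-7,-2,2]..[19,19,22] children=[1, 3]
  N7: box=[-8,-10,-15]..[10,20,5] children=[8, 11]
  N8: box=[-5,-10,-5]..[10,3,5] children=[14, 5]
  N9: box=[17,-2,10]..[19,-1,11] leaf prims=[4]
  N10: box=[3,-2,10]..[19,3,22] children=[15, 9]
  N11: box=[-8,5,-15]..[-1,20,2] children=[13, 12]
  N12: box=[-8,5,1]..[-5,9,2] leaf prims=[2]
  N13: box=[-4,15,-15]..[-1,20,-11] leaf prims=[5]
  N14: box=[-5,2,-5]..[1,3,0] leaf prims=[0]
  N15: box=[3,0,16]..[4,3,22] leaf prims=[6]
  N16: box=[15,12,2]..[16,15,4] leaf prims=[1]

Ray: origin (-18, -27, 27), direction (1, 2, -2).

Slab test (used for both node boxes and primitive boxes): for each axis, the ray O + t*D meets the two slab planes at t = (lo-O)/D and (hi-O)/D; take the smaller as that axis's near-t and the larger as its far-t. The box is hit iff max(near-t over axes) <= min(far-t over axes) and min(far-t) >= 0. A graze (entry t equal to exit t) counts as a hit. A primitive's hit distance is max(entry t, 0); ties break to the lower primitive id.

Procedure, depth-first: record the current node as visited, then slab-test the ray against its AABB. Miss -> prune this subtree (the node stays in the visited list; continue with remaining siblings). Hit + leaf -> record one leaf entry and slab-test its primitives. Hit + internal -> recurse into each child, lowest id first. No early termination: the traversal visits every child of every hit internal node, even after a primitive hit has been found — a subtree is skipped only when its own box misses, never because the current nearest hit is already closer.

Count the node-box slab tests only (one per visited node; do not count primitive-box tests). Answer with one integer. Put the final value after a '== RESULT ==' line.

Walk:
N0 x:[10,37] y:[17/2,47/2] z:[5/2,21] -> hit [10,21], descend [6, 7]
  N6 x:[11,37] y:[25/2,23] z:[5/2,25/2] -> hit [25/2,25/2], descend [1, 3]
    N1 x:[11,15] y:[19,23] z:[13/2,11] -> miss, prune
    N3 x:[21,37] y:[25/2,21] z:[5/2,25/2] -> miss, prune
  N7 x:[10,28] y:[17/2,47/2] z:[11,21] -> hit [11,21], descend [8, 11]
    N8 x:[13,28] y:[17/2,15] z:[11,16] -> hit [13,15], descend [5, 14]
      N5 x:[22,28] y:[17/2,21/2] z:[11,27/2] -> miss, prune
      N14 x:[13,19] y:[29/2,15] z:[27/2,16] -> hit [29/2,15] leaf, test {P0@t=29/2}
    N11 x:[10,17] y:[16,47/2] z:[25/2,21] -> hit [16,17], descend [12, 13]
      N12 x:[10,13] y:[16,18] z:[25/2,13] -> miss, prune
      N13 x:[14,17] y:[21,47/2] z:[19,21] -> miss, prune

Visited [0, 6, 1, 3, 7, 8, 5, 14, 11, 12, 13]. Tests: 11 box, 1 leaf. Nearest: P0.

== RESULT ==
11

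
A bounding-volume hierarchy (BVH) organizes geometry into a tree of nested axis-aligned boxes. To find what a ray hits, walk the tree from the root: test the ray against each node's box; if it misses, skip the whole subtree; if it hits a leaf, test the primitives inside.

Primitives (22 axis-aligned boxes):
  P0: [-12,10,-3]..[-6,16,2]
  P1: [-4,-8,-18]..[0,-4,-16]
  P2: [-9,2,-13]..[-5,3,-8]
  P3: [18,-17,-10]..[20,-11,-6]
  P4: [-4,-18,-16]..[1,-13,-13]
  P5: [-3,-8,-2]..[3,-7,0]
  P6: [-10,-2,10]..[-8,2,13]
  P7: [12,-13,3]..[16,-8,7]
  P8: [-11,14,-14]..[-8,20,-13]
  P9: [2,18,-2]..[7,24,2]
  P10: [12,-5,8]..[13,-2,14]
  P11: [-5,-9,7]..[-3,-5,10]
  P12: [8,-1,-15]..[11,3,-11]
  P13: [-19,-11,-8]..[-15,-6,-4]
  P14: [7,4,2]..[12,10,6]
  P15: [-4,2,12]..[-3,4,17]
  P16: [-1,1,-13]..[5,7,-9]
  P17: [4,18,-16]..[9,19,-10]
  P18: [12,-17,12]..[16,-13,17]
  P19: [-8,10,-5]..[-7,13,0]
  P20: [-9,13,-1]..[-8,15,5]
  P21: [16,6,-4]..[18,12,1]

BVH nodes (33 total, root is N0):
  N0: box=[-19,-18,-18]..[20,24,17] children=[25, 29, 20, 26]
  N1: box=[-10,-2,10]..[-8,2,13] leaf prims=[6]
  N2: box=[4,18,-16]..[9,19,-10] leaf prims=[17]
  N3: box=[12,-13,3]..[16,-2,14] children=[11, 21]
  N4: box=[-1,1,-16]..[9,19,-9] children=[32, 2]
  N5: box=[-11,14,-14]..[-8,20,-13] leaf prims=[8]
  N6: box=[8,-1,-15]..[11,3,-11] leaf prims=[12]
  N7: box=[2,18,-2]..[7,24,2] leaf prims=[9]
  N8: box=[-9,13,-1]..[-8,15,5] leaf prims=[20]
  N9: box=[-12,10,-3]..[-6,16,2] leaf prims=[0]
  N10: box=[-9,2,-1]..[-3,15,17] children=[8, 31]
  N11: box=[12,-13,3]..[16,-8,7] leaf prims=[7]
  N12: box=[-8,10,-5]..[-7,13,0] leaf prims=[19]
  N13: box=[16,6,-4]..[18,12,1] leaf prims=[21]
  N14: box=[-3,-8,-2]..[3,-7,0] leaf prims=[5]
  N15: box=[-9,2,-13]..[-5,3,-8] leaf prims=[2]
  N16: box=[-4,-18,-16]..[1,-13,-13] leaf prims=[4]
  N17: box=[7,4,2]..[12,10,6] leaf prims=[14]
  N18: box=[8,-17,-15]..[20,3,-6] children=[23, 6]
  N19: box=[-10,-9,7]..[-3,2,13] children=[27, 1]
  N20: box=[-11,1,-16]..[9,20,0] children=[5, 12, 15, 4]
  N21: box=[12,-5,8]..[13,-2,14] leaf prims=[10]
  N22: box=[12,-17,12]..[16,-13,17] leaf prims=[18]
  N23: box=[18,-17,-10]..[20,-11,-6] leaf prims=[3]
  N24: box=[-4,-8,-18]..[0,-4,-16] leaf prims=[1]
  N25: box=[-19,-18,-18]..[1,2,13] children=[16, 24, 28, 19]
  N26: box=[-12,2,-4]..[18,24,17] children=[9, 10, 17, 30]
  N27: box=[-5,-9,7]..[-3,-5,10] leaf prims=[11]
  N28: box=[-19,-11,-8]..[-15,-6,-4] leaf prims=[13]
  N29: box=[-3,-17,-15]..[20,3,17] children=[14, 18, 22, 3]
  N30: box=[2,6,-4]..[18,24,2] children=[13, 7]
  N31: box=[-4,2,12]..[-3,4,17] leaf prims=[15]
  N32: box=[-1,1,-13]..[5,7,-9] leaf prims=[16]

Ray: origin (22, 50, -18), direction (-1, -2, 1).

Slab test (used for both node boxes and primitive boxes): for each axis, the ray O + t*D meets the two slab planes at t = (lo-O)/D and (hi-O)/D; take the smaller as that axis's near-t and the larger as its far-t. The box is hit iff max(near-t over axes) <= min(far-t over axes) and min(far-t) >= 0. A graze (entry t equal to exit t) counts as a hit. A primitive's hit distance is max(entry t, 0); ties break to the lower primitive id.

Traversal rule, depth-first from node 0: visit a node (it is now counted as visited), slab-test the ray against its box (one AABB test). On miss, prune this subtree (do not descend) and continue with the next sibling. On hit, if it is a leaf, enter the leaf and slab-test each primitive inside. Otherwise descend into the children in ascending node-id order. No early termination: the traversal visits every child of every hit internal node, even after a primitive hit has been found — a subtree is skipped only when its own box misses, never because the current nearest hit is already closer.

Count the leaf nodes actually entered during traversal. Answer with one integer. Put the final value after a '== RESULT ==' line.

Traverse from the root:
N0 x:[2,41] y:[13,34] z:[0,35] -> hit [13,34], descend [20, 25, 26, 29]
  N20 x:[13,33] y:[15,49/2] z:[2,18] -> hit [15,18], descend [4, 5, 12, 15]
    N4 x:[13,23] y:[31/2,49/2] z:[2,9] -> miss, prune
    N5 x:[30,33] y:[15,18] z:[4,5] -> miss, prune
    N12 x:[29,30] y:[37/2,20] z:[13,18] -> miss, prune
    N15 x:[27,31] y:[47/2,24] z:[5,10] -> miss, prune
  N25 x:[21,41] y:[24,34] z:[0,31] -> hit [24,31], descend [16, 19, 24, 28]
    N16 x:[21,26] y:[63/2,34] z:[2,5] -> miss, prune
    N19 x:[25,32] y:[24,59/2] z:[25,31] -> hit [25,59/2], descend [1, 27]
      N1 x:[30,32] y:[24,26] z:[28,31] -> miss, prune
      N27 x:[25,27] y:[55/2,59/2] z:[25,28] -> miss, prune
    N24 x:[22,26] y:[27,29] z:[0,2] -> miss, prune
    N28 x:[37,41] y:[28,61/2] z:[10,14] -> miss, prune
  N26 x:[4,34] y:[13,24] z:[14,35] -> hit [14,24], descend [9, 10, 17, 30]
    N9 x:[28,34] y:[17,20] z:[15,20] -> miss, prune
    N10 x:[25,31] y:[35/2,24] z:[17,35] -> miss, prune
    N17 x:[10,15] y:[20,23] z:[20,24] -> miss, prune
    N30 x:[4,20] y:[13,22] z:[14,20] -> hit [14,20], descend [7, 13]
      N7 x:[15,20] y:[13,16] z:[16,20] -> hit [16,16] leaf, test {P9@t=16}
      N13 x:[4,6] y:[19,22] z:[14,19] -> miss, prune
  N29 x:[2,25] y:[47/2,67/2] z:[3,35] -> hit [47/2,25], descend [3, 14, 18, 22]
    N3 x:[6,10] y:[26,63/2] z:[21,32] -> miss, prune
    N14 x:[19,25] y:[57/2,29] z:[16,18] -> miss, prune
    N18 x:[2,14] y:[47/2,67/2] z:[3,12] -> miss, prune
    N22 x:[6,10] y:[63/2,67/2] z:[30,35] -> miss, prune

25 AABB tests over nodes [0, 20, 4, 5, 12, 15, 25, 16, 19, 1, 27, 24, 28, 26, 9, 10, 17, 30, 7, 13, 29, 3, 14, 18, 22]; 1 leaf entered; closest P9.

== RESULT ==
1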